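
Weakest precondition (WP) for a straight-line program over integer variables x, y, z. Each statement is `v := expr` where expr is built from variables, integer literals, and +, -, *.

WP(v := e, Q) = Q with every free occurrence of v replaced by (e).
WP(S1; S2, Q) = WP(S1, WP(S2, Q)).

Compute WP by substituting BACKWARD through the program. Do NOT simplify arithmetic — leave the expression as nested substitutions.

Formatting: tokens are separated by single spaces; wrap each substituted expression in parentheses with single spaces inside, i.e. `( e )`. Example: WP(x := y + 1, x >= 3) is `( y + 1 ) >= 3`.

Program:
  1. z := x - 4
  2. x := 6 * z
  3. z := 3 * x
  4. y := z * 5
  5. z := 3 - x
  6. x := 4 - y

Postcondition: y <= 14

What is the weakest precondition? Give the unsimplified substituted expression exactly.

post: y <= 14
stmt 6: x := 4 - y  -- replace 0 occurrence(s) of x with (4 - y)
  => y <= 14
stmt 5: z := 3 - x  -- replace 0 occurrence(s) of z with (3 - x)
  => y <= 14
stmt 4: y := z * 5  -- replace 1 occurrence(s) of y with (z * 5)
  => ( z * 5 ) <= 14
stmt 3: z := 3 * x  -- replace 1 occurrence(s) of z with (3 * x)
  => ( ( 3 * x ) * 5 ) <= 14
stmt 2: x := 6 * z  -- replace 1 occurrence(s) of x with (6 * z)
  => ( ( 3 * ( 6 * z ) ) * 5 ) <= 14
stmt 1: z := x - 4  -- replace 1 occurrence(s) of z with (x - 4)
  => ( ( 3 * ( 6 * ( x - 4 ) ) ) * 5 ) <= 14

Answer: ( ( 3 * ( 6 * ( x - 4 ) ) ) * 5 ) <= 14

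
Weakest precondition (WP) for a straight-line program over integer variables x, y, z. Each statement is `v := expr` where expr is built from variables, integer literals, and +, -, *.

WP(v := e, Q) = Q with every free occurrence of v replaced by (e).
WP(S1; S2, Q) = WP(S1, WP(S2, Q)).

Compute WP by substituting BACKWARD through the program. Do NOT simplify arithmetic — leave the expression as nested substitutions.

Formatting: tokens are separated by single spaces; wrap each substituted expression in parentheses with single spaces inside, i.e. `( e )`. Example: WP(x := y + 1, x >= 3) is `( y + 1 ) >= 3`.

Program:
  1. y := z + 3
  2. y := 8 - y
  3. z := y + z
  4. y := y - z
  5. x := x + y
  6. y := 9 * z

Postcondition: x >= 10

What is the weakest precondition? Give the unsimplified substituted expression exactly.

Answer: ( x + ( ( 8 - ( z + 3 ) ) - ( ( 8 - ( z + 3 ) ) + z ) ) ) >= 10

Derivation:
post: x >= 10
stmt 6: y := 9 * z  -- replace 0 occurrence(s) of y with (9 * z)
  => x >= 10
stmt 5: x := x + y  -- replace 1 occurrence(s) of x with (x + y)
  => ( x + y ) >= 10
stmt 4: y := y - z  -- replace 1 occurrence(s) of y with (y - z)
  => ( x + ( y - z ) ) >= 10
stmt 3: z := y + z  -- replace 1 occurrence(s) of z with (y + z)
  => ( x + ( y - ( y + z ) ) ) >= 10
stmt 2: y := 8 - y  -- replace 2 occurrence(s) of y with (8 - y)
  => ( x + ( ( 8 - y ) - ( ( 8 - y ) + z ) ) ) >= 10
stmt 1: y := z + 3  -- replace 2 occurrence(s) of y with (z + 3)
  => ( x + ( ( 8 - ( z + 3 ) ) - ( ( 8 - ( z + 3 ) ) + z ) ) ) >= 10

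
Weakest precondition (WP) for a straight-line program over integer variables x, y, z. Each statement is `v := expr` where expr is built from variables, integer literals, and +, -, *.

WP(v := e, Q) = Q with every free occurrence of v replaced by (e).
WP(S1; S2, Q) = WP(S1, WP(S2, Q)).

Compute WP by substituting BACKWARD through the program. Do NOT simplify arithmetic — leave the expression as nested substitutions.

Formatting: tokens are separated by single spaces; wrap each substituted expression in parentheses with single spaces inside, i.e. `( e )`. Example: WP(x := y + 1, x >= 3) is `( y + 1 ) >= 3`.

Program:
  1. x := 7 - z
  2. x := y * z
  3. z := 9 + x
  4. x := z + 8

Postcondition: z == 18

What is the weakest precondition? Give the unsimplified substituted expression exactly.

post: z == 18
stmt 4: x := z + 8  -- replace 0 occurrence(s) of x with (z + 8)
  => z == 18
stmt 3: z := 9 + x  -- replace 1 occurrence(s) of z with (9 + x)
  => ( 9 + x ) == 18
stmt 2: x := y * z  -- replace 1 occurrence(s) of x with (y * z)
  => ( 9 + ( y * z ) ) == 18
stmt 1: x := 7 - z  -- replace 0 occurrence(s) of x with (7 - z)
  => ( 9 + ( y * z ) ) == 18

Answer: ( 9 + ( y * z ) ) == 18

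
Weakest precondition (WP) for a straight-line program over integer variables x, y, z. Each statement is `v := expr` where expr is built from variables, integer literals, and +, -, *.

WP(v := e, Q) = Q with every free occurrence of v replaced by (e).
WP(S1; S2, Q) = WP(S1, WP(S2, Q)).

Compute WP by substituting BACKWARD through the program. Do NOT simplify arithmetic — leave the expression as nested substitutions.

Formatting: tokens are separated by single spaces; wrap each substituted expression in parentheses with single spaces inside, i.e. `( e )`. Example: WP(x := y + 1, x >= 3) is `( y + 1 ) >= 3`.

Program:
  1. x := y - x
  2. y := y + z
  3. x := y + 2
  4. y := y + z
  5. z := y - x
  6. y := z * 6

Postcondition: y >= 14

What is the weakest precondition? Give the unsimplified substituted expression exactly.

post: y >= 14
stmt 6: y := z * 6  -- replace 1 occurrence(s) of y with (z * 6)
  => ( z * 6 ) >= 14
stmt 5: z := y - x  -- replace 1 occurrence(s) of z with (y - x)
  => ( ( y - x ) * 6 ) >= 14
stmt 4: y := y + z  -- replace 1 occurrence(s) of y with (y + z)
  => ( ( ( y + z ) - x ) * 6 ) >= 14
stmt 3: x := y + 2  -- replace 1 occurrence(s) of x with (y + 2)
  => ( ( ( y + z ) - ( y + 2 ) ) * 6 ) >= 14
stmt 2: y := y + z  -- replace 2 occurrence(s) of y with (y + z)
  => ( ( ( ( y + z ) + z ) - ( ( y + z ) + 2 ) ) * 6 ) >= 14
stmt 1: x := y - x  -- replace 0 occurrence(s) of x with (y - x)
  => ( ( ( ( y + z ) + z ) - ( ( y + z ) + 2 ) ) * 6 ) >= 14

Answer: ( ( ( ( y + z ) + z ) - ( ( y + z ) + 2 ) ) * 6 ) >= 14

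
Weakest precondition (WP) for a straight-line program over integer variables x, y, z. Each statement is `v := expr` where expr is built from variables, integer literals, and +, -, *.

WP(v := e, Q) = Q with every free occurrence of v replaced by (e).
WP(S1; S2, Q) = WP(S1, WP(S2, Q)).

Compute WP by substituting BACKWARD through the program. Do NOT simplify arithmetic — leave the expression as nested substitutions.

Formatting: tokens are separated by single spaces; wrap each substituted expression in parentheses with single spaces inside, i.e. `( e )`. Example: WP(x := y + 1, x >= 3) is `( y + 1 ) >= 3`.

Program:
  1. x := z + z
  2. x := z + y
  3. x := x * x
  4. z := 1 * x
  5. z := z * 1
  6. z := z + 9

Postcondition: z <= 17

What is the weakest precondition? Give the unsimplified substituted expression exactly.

post: z <= 17
stmt 6: z := z + 9  -- replace 1 occurrence(s) of z with (z + 9)
  => ( z + 9 ) <= 17
stmt 5: z := z * 1  -- replace 1 occurrence(s) of z with (z * 1)
  => ( ( z * 1 ) + 9 ) <= 17
stmt 4: z := 1 * x  -- replace 1 occurrence(s) of z with (1 * x)
  => ( ( ( 1 * x ) * 1 ) + 9 ) <= 17
stmt 3: x := x * x  -- replace 1 occurrence(s) of x with (x * x)
  => ( ( ( 1 * ( x * x ) ) * 1 ) + 9 ) <= 17
stmt 2: x := z + y  -- replace 2 occurrence(s) of x with (z + y)
  => ( ( ( 1 * ( ( z + y ) * ( z + y ) ) ) * 1 ) + 9 ) <= 17
stmt 1: x := z + z  -- replace 0 occurrence(s) of x with (z + z)
  => ( ( ( 1 * ( ( z + y ) * ( z + y ) ) ) * 1 ) + 9 ) <= 17

Answer: ( ( ( 1 * ( ( z + y ) * ( z + y ) ) ) * 1 ) + 9 ) <= 17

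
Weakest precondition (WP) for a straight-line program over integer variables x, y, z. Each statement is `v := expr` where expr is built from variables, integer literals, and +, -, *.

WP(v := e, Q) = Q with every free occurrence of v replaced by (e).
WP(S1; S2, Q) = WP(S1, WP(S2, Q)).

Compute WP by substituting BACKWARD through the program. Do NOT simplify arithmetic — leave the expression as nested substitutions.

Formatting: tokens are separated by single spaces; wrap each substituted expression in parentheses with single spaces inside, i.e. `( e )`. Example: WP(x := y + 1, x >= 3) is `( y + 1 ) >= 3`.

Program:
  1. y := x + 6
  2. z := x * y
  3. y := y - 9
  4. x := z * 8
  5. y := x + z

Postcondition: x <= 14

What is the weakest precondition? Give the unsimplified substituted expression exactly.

Answer: ( ( x * ( x + 6 ) ) * 8 ) <= 14

Derivation:
post: x <= 14
stmt 5: y := x + z  -- replace 0 occurrence(s) of y with (x + z)
  => x <= 14
stmt 4: x := z * 8  -- replace 1 occurrence(s) of x with (z * 8)
  => ( z * 8 ) <= 14
stmt 3: y := y - 9  -- replace 0 occurrence(s) of y with (y - 9)
  => ( z * 8 ) <= 14
stmt 2: z := x * y  -- replace 1 occurrence(s) of z with (x * y)
  => ( ( x * y ) * 8 ) <= 14
stmt 1: y := x + 6  -- replace 1 occurrence(s) of y with (x + 6)
  => ( ( x * ( x + 6 ) ) * 8 ) <= 14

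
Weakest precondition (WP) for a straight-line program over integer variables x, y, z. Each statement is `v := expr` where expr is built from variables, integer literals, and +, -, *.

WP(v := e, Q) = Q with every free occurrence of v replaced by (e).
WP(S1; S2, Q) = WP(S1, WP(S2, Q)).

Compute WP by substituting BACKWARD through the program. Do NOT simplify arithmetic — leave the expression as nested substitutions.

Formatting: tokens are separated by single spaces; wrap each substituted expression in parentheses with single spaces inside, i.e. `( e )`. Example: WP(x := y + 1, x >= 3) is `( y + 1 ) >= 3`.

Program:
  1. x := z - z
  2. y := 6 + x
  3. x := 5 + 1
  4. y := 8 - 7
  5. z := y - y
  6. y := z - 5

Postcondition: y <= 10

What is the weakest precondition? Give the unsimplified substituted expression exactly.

Answer: ( ( ( 8 - 7 ) - ( 8 - 7 ) ) - 5 ) <= 10

Derivation:
post: y <= 10
stmt 6: y := z - 5  -- replace 1 occurrence(s) of y with (z - 5)
  => ( z - 5 ) <= 10
stmt 5: z := y - y  -- replace 1 occurrence(s) of z with (y - y)
  => ( ( y - y ) - 5 ) <= 10
stmt 4: y := 8 - 7  -- replace 2 occurrence(s) of y with (8 - 7)
  => ( ( ( 8 - 7 ) - ( 8 - 7 ) ) - 5 ) <= 10
stmt 3: x := 5 + 1  -- replace 0 occurrence(s) of x with (5 + 1)
  => ( ( ( 8 - 7 ) - ( 8 - 7 ) ) - 5 ) <= 10
stmt 2: y := 6 + x  -- replace 0 occurrence(s) of y with (6 + x)
  => ( ( ( 8 - 7 ) - ( 8 - 7 ) ) - 5 ) <= 10
stmt 1: x := z - z  -- replace 0 occurrence(s) of x with (z - z)
  => ( ( ( 8 - 7 ) - ( 8 - 7 ) ) - 5 ) <= 10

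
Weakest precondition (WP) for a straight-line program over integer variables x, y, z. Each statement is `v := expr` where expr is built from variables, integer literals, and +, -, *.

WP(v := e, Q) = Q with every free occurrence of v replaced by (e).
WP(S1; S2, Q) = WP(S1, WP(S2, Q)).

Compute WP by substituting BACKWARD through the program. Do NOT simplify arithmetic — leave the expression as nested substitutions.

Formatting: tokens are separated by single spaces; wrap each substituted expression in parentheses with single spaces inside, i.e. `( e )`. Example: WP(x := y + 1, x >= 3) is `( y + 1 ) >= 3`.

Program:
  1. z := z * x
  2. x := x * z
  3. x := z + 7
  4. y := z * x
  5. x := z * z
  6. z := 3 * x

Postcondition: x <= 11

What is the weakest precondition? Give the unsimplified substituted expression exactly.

post: x <= 11
stmt 6: z := 3 * x  -- replace 0 occurrence(s) of z with (3 * x)
  => x <= 11
stmt 5: x := z * z  -- replace 1 occurrence(s) of x with (z * z)
  => ( z * z ) <= 11
stmt 4: y := z * x  -- replace 0 occurrence(s) of y with (z * x)
  => ( z * z ) <= 11
stmt 3: x := z + 7  -- replace 0 occurrence(s) of x with (z + 7)
  => ( z * z ) <= 11
stmt 2: x := x * z  -- replace 0 occurrence(s) of x with (x * z)
  => ( z * z ) <= 11
stmt 1: z := z * x  -- replace 2 occurrence(s) of z with (z * x)
  => ( ( z * x ) * ( z * x ) ) <= 11

Answer: ( ( z * x ) * ( z * x ) ) <= 11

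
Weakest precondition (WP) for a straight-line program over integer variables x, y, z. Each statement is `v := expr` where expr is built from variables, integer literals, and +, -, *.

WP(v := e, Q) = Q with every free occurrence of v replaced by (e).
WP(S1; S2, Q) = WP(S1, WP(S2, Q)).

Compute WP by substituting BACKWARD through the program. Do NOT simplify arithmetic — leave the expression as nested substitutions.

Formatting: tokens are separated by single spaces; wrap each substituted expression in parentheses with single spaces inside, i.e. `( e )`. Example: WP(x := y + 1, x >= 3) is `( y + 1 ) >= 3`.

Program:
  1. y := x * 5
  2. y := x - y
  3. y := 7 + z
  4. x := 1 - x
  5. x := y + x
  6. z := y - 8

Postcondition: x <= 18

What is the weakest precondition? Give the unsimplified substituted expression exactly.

post: x <= 18
stmt 6: z := y - 8  -- replace 0 occurrence(s) of z with (y - 8)
  => x <= 18
stmt 5: x := y + x  -- replace 1 occurrence(s) of x with (y + x)
  => ( y + x ) <= 18
stmt 4: x := 1 - x  -- replace 1 occurrence(s) of x with (1 - x)
  => ( y + ( 1 - x ) ) <= 18
stmt 3: y := 7 + z  -- replace 1 occurrence(s) of y with (7 + z)
  => ( ( 7 + z ) + ( 1 - x ) ) <= 18
stmt 2: y := x - y  -- replace 0 occurrence(s) of y with (x - y)
  => ( ( 7 + z ) + ( 1 - x ) ) <= 18
stmt 1: y := x * 5  -- replace 0 occurrence(s) of y with (x * 5)
  => ( ( 7 + z ) + ( 1 - x ) ) <= 18

Answer: ( ( 7 + z ) + ( 1 - x ) ) <= 18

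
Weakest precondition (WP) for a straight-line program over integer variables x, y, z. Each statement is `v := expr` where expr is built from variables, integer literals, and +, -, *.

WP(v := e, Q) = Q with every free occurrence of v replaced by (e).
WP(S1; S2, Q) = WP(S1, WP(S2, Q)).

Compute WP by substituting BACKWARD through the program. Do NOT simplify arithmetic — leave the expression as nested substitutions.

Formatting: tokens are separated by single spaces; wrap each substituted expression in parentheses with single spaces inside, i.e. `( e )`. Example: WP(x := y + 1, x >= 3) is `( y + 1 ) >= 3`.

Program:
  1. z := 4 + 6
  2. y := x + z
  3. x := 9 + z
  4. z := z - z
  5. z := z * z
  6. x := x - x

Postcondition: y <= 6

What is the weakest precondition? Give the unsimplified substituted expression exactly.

Answer: ( x + ( 4 + 6 ) ) <= 6

Derivation:
post: y <= 6
stmt 6: x := x - x  -- replace 0 occurrence(s) of x with (x - x)
  => y <= 6
stmt 5: z := z * z  -- replace 0 occurrence(s) of z with (z * z)
  => y <= 6
stmt 4: z := z - z  -- replace 0 occurrence(s) of z with (z - z)
  => y <= 6
stmt 3: x := 9 + z  -- replace 0 occurrence(s) of x with (9 + z)
  => y <= 6
stmt 2: y := x + z  -- replace 1 occurrence(s) of y with (x + z)
  => ( x + z ) <= 6
stmt 1: z := 4 + 6  -- replace 1 occurrence(s) of z with (4 + 6)
  => ( x + ( 4 + 6 ) ) <= 6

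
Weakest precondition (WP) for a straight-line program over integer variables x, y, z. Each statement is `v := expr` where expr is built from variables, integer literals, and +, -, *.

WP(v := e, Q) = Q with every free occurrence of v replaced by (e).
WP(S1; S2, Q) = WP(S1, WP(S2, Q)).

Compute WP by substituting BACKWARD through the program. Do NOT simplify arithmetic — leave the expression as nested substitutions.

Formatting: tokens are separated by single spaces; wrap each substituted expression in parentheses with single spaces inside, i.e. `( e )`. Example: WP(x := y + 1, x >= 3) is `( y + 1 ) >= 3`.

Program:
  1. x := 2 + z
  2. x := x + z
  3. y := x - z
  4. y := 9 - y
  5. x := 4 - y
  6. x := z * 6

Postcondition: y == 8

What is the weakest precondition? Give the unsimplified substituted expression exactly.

post: y == 8
stmt 6: x := z * 6  -- replace 0 occurrence(s) of x with (z * 6)
  => y == 8
stmt 5: x := 4 - y  -- replace 0 occurrence(s) of x with (4 - y)
  => y == 8
stmt 4: y := 9 - y  -- replace 1 occurrence(s) of y with (9 - y)
  => ( 9 - y ) == 8
stmt 3: y := x - z  -- replace 1 occurrence(s) of y with (x - z)
  => ( 9 - ( x - z ) ) == 8
stmt 2: x := x + z  -- replace 1 occurrence(s) of x with (x + z)
  => ( 9 - ( ( x + z ) - z ) ) == 8
stmt 1: x := 2 + z  -- replace 1 occurrence(s) of x with (2 + z)
  => ( 9 - ( ( ( 2 + z ) + z ) - z ) ) == 8

Answer: ( 9 - ( ( ( 2 + z ) + z ) - z ) ) == 8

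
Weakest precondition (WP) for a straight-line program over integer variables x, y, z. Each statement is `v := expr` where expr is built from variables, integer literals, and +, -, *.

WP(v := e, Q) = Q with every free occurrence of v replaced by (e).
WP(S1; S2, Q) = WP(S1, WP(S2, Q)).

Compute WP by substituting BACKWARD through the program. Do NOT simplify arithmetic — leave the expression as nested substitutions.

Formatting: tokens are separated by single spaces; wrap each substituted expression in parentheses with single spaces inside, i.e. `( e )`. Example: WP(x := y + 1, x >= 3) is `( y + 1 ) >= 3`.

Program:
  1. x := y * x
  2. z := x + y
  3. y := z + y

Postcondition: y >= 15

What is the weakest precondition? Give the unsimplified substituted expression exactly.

post: y >= 15
stmt 3: y := z + y  -- replace 1 occurrence(s) of y with (z + y)
  => ( z + y ) >= 15
stmt 2: z := x + y  -- replace 1 occurrence(s) of z with (x + y)
  => ( ( x + y ) + y ) >= 15
stmt 1: x := y * x  -- replace 1 occurrence(s) of x with (y * x)
  => ( ( ( y * x ) + y ) + y ) >= 15

Answer: ( ( ( y * x ) + y ) + y ) >= 15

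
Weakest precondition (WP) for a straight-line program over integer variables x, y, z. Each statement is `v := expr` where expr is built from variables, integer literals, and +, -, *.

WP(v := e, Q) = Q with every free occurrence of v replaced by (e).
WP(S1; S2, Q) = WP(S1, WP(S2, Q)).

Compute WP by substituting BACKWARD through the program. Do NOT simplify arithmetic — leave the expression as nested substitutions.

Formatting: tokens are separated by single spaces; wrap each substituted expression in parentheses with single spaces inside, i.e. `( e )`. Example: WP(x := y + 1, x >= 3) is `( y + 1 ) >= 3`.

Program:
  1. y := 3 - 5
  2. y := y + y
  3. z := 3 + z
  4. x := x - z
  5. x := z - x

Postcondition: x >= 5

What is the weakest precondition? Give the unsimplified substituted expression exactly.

Answer: ( ( 3 + z ) - ( x - ( 3 + z ) ) ) >= 5

Derivation:
post: x >= 5
stmt 5: x := z - x  -- replace 1 occurrence(s) of x with (z - x)
  => ( z - x ) >= 5
stmt 4: x := x - z  -- replace 1 occurrence(s) of x with (x - z)
  => ( z - ( x - z ) ) >= 5
stmt 3: z := 3 + z  -- replace 2 occurrence(s) of z with (3 + z)
  => ( ( 3 + z ) - ( x - ( 3 + z ) ) ) >= 5
stmt 2: y := y + y  -- replace 0 occurrence(s) of y with (y + y)
  => ( ( 3 + z ) - ( x - ( 3 + z ) ) ) >= 5
stmt 1: y := 3 - 5  -- replace 0 occurrence(s) of y with (3 - 5)
  => ( ( 3 + z ) - ( x - ( 3 + z ) ) ) >= 5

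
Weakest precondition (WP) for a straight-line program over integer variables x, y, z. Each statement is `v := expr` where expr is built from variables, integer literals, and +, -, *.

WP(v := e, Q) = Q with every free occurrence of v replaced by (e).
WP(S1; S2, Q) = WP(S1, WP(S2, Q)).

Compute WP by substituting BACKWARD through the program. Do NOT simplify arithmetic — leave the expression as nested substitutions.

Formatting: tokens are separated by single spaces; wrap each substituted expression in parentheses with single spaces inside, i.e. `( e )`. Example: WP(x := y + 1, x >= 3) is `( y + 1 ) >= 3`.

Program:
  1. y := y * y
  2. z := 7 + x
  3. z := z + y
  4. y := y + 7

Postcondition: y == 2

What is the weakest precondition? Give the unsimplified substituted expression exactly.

Answer: ( ( y * y ) + 7 ) == 2

Derivation:
post: y == 2
stmt 4: y := y + 7  -- replace 1 occurrence(s) of y with (y + 7)
  => ( y + 7 ) == 2
stmt 3: z := z + y  -- replace 0 occurrence(s) of z with (z + y)
  => ( y + 7 ) == 2
stmt 2: z := 7 + x  -- replace 0 occurrence(s) of z with (7 + x)
  => ( y + 7 ) == 2
stmt 1: y := y * y  -- replace 1 occurrence(s) of y with (y * y)
  => ( ( y * y ) + 7 ) == 2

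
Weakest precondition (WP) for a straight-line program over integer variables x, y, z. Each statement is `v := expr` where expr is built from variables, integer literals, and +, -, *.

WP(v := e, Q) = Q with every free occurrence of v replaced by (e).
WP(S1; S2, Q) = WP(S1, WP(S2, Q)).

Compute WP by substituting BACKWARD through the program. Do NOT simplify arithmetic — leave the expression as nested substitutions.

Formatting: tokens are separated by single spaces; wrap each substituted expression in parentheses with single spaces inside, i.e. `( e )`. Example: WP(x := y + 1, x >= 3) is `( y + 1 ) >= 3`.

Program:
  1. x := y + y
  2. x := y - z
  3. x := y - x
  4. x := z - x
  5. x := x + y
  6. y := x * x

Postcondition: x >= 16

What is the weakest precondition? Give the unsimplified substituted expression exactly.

Answer: ( ( z - ( y - ( y - z ) ) ) + y ) >= 16

Derivation:
post: x >= 16
stmt 6: y := x * x  -- replace 0 occurrence(s) of y with (x * x)
  => x >= 16
stmt 5: x := x + y  -- replace 1 occurrence(s) of x with (x + y)
  => ( x + y ) >= 16
stmt 4: x := z - x  -- replace 1 occurrence(s) of x with (z - x)
  => ( ( z - x ) + y ) >= 16
stmt 3: x := y - x  -- replace 1 occurrence(s) of x with (y - x)
  => ( ( z - ( y - x ) ) + y ) >= 16
stmt 2: x := y - z  -- replace 1 occurrence(s) of x with (y - z)
  => ( ( z - ( y - ( y - z ) ) ) + y ) >= 16
stmt 1: x := y + y  -- replace 0 occurrence(s) of x with (y + y)
  => ( ( z - ( y - ( y - z ) ) ) + y ) >= 16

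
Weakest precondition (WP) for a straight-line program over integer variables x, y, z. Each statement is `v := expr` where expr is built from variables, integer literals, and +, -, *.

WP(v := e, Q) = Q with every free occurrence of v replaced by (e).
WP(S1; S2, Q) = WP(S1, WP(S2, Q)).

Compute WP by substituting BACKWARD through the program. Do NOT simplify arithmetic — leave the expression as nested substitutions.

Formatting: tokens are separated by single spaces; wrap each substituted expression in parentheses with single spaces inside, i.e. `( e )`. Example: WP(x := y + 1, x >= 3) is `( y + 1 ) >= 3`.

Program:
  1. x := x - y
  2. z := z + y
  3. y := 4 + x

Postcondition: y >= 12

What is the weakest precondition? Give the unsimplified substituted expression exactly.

post: y >= 12
stmt 3: y := 4 + x  -- replace 1 occurrence(s) of y with (4 + x)
  => ( 4 + x ) >= 12
stmt 2: z := z + y  -- replace 0 occurrence(s) of z with (z + y)
  => ( 4 + x ) >= 12
stmt 1: x := x - y  -- replace 1 occurrence(s) of x with (x - y)
  => ( 4 + ( x - y ) ) >= 12

Answer: ( 4 + ( x - y ) ) >= 12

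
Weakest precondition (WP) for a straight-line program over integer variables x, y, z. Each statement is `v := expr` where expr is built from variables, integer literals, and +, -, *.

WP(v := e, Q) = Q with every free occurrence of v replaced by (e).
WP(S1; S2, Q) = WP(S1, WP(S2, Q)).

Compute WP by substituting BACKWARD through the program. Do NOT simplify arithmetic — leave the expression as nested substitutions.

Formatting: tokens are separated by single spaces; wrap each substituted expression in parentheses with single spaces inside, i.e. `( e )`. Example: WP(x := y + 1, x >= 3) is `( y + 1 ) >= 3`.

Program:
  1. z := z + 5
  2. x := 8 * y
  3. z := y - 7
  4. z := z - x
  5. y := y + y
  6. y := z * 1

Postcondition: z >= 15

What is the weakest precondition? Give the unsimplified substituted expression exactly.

post: z >= 15
stmt 6: y := z * 1  -- replace 0 occurrence(s) of y with (z * 1)
  => z >= 15
stmt 5: y := y + y  -- replace 0 occurrence(s) of y with (y + y)
  => z >= 15
stmt 4: z := z - x  -- replace 1 occurrence(s) of z with (z - x)
  => ( z - x ) >= 15
stmt 3: z := y - 7  -- replace 1 occurrence(s) of z with (y - 7)
  => ( ( y - 7 ) - x ) >= 15
stmt 2: x := 8 * y  -- replace 1 occurrence(s) of x with (8 * y)
  => ( ( y - 7 ) - ( 8 * y ) ) >= 15
stmt 1: z := z + 5  -- replace 0 occurrence(s) of z with (z + 5)
  => ( ( y - 7 ) - ( 8 * y ) ) >= 15

Answer: ( ( y - 7 ) - ( 8 * y ) ) >= 15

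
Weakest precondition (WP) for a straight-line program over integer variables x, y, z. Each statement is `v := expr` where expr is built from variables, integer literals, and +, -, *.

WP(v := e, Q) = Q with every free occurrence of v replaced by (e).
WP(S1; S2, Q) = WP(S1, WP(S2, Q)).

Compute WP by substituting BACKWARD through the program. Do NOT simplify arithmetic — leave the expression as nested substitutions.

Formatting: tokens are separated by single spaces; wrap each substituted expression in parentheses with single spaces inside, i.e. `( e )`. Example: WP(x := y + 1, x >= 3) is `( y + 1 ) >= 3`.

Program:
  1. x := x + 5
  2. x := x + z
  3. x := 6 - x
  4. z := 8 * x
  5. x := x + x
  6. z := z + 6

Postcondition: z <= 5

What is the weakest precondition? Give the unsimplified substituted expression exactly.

post: z <= 5
stmt 6: z := z + 6  -- replace 1 occurrence(s) of z with (z + 6)
  => ( z + 6 ) <= 5
stmt 5: x := x + x  -- replace 0 occurrence(s) of x with (x + x)
  => ( z + 6 ) <= 5
stmt 4: z := 8 * x  -- replace 1 occurrence(s) of z with (8 * x)
  => ( ( 8 * x ) + 6 ) <= 5
stmt 3: x := 6 - x  -- replace 1 occurrence(s) of x with (6 - x)
  => ( ( 8 * ( 6 - x ) ) + 6 ) <= 5
stmt 2: x := x + z  -- replace 1 occurrence(s) of x with (x + z)
  => ( ( 8 * ( 6 - ( x + z ) ) ) + 6 ) <= 5
stmt 1: x := x + 5  -- replace 1 occurrence(s) of x with (x + 5)
  => ( ( 8 * ( 6 - ( ( x + 5 ) + z ) ) ) + 6 ) <= 5

Answer: ( ( 8 * ( 6 - ( ( x + 5 ) + z ) ) ) + 6 ) <= 5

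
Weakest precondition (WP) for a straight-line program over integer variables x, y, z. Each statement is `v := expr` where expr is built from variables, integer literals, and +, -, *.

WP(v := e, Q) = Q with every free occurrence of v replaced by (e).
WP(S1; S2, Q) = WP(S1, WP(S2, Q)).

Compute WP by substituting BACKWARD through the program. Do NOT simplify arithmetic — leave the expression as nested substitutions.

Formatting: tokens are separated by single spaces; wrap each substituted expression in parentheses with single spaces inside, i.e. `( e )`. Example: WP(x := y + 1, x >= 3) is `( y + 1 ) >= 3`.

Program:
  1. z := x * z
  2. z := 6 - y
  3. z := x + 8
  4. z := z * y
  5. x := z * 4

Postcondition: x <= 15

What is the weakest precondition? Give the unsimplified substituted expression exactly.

post: x <= 15
stmt 5: x := z * 4  -- replace 1 occurrence(s) of x with (z * 4)
  => ( z * 4 ) <= 15
stmt 4: z := z * y  -- replace 1 occurrence(s) of z with (z * y)
  => ( ( z * y ) * 4 ) <= 15
stmt 3: z := x + 8  -- replace 1 occurrence(s) of z with (x + 8)
  => ( ( ( x + 8 ) * y ) * 4 ) <= 15
stmt 2: z := 6 - y  -- replace 0 occurrence(s) of z with (6 - y)
  => ( ( ( x + 8 ) * y ) * 4 ) <= 15
stmt 1: z := x * z  -- replace 0 occurrence(s) of z with (x * z)
  => ( ( ( x + 8 ) * y ) * 4 ) <= 15

Answer: ( ( ( x + 8 ) * y ) * 4 ) <= 15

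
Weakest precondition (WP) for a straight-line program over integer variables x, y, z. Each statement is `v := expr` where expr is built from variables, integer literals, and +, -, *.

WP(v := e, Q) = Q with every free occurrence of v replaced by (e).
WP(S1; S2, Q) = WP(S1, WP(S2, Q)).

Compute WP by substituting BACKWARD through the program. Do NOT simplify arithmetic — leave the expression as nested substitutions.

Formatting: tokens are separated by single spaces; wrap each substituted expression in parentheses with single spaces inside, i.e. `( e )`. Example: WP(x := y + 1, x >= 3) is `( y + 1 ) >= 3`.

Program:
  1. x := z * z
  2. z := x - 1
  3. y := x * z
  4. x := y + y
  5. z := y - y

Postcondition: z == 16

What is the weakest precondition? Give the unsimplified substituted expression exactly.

post: z == 16
stmt 5: z := y - y  -- replace 1 occurrence(s) of z with (y - y)
  => ( y - y ) == 16
stmt 4: x := y + y  -- replace 0 occurrence(s) of x with (y + y)
  => ( y - y ) == 16
stmt 3: y := x * z  -- replace 2 occurrence(s) of y with (x * z)
  => ( ( x * z ) - ( x * z ) ) == 16
stmt 2: z := x - 1  -- replace 2 occurrence(s) of z with (x - 1)
  => ( ( x * ( x - 1 ) ) - ( x * ( x - 1 ) ) ) == 16
stmt 1: x := z * z  -- replace 4 occurrence(s) of x with (z * z)
  => ( ( ( z * z ) * ( ( z * z ) - 1 ) ) - ( ( z * z ) * ( ( z * z ) - 1 ) ) ) == 16

Answer: ( ( ( z * z ) * ( ( z * z ) - 1 ) ) - ( ( z * z ) * ( ( z * z ) - 1 ) ) ) == 16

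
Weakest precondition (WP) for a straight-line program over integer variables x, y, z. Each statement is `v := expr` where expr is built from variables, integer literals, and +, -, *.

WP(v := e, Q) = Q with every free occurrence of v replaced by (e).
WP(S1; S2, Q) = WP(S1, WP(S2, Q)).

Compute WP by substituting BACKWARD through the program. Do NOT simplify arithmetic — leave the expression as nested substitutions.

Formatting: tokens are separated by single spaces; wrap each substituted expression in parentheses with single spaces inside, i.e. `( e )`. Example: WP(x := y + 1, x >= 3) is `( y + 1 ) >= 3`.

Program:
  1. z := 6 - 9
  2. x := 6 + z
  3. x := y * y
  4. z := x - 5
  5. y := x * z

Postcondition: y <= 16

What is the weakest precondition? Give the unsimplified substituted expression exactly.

Answer: ( ( y * y ) * ( ( y * y ) - 5 ) ) <= 16

Derivation:
post: y <= 16
stmt 5: y := x * z  -- replace 1 occurrence(s) of y with (x * z)
  => ( x * z ) <= 16
stmt 4: z := x - 5  -- replace 1 occurrence(s) of z with (x - 5)
  => ( x * ( x - 5 ) ) <= 16
stmt 3: x := y * y  -- replace 2 occurrence(s) of x with (y * y)
  => ( ( y * y ) * ( ( y * y ) - 5 ) ) <= 16
stmt 2: x := 6 + z  -- replace 0 occurrence(s) of x with (6 + z)
  => ( ( y * y ) * ( ( y * y ) - 5 ) ) <= 16
stmt 1: z := 6 - 9  -- replace 0 occurrence(s) of z with (6 - 9)
  => ( ( y * y ) * ( ( y * y ) - 5 ) ) <= 16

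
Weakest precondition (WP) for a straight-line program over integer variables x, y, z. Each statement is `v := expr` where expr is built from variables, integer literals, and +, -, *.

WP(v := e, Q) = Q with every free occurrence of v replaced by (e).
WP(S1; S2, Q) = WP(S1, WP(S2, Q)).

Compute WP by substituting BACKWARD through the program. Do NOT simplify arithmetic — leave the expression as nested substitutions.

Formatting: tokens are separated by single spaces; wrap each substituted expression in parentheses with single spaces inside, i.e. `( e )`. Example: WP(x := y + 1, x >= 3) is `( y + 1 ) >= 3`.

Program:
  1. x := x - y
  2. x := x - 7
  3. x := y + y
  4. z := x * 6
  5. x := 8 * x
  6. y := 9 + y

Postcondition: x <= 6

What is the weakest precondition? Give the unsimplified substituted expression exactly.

post: x <= 6
stmt 6: y := 9 + y  -- replace 0 occurrence(s) of y with (9 + y)
  => x <= 6
stmt 5: x := 8 * x  -- replace 1 occurrence(s) of x with (8 * x)
  => ( 8 * x ) <= 6
stmt 4: z := x * 6  -- replace 0 occurrence(s) of z with (x * 6)
  => ( 8 * x ) <= 6
stmt 3: x := y + y  -- replace 1 occurrence(s) of x with (y + y)
  => ( 8 * ( y + y ) ) <= 6
stmt 2: x := x - 7  -- replace 0 occurrence(s) of x with (x - 7)
  => ( 8 * ( y + y ) ) <= 6
stmt 1: x := x - y  -- replace 0 occurrence(s) of x with (x - y)
  => ( 8 * ( y + y ) ) <= 6

Answer: ( 8 * ( y + y ) ) <= 6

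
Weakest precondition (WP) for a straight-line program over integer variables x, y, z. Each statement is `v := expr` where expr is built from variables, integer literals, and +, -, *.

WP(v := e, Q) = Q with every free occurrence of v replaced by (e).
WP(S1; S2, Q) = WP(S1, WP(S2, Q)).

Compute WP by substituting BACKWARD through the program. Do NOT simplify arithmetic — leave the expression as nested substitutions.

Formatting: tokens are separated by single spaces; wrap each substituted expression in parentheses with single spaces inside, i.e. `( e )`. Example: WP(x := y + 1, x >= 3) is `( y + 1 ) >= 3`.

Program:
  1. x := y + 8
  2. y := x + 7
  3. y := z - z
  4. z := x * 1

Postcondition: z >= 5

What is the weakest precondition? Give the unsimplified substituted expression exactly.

post: z >= 5
stmt 4: z := x * 1  -- replace 1 occurrence(s) of z with (x * 1)
  => ( x * 1 ) >= 5
stmt 3: y := z - z  -- replace 0 occurrence(s) of y with (z - z)
  => ( x * 1 ) >= 5
stmt 2: y := x + 7  -- replace 0 occurrence(s) of y with (x + 7)
  => ( x * 1 ) >= 5
stmt 1: x := y + 8  -- replace 1 occurrence(s) of x with (y + 8)
  => ( ( y + 8 ) * 1 ) >= 5

Answer: ( ( y + 8 ) * 1 ) >= 5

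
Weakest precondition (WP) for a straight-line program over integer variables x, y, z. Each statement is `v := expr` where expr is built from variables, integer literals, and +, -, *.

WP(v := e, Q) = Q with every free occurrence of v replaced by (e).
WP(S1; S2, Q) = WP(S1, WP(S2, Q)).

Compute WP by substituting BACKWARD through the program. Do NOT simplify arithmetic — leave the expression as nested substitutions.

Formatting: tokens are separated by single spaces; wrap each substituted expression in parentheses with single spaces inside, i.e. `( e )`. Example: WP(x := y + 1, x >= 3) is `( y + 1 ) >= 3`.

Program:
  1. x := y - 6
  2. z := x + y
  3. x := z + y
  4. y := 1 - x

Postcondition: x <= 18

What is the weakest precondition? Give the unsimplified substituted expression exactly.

post: x <= 18
stmt 4: y := 1 - x  -- replace 0 occurrence(s) of y with (1 - x)
  => x <= 18
stmt 3: x := z + y  -- replace 1 occurrence(s) of x with (z + y)
  => ( z + y ) <= 18
stmt 2: z := x + y  -- replace 1 occurrence(s) of z with (x + y)
  => ( ( x + y ) + y ) <= 18
stmt 1: x := y - 6  -- replace 1 occurrence(s) of x with (y - 6)
  => ( ( ( y - 6 ) + y ) + y ) <= 18

Answer: ( ( ( y - 6 ) + y ) + y ) <= 18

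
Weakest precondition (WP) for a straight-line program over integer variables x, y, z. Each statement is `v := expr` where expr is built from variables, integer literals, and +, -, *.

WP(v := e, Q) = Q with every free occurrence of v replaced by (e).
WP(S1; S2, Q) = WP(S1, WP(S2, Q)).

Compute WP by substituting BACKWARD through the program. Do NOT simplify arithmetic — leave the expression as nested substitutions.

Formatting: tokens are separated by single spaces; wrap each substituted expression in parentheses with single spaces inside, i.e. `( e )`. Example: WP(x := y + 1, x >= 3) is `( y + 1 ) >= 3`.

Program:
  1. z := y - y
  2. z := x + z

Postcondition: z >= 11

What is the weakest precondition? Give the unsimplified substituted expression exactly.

Answer: ( x + ( y - y ) ) >= 11

Derivation:
post: z >= 11
stmt 2: z := x + z  -- replace 1 occurrence(s) of z with (x + z)
  => ( x + z ) >= 11
stmt 1: z := y - y  -- replace 1 occurrence(s) of z with (y - y)
  => ( x + ( y - y ) ) >= 11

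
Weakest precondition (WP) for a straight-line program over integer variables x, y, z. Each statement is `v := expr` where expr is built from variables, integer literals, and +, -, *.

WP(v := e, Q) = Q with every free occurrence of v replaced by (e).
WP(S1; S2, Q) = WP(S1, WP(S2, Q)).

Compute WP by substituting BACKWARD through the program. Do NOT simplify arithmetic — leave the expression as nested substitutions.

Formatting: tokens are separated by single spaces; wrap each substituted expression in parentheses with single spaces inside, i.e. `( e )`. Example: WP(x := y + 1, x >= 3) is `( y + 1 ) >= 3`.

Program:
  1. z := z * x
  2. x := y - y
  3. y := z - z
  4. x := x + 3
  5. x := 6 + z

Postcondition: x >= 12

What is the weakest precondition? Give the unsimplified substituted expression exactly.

post: x >= 12
stmt 5: x := 6 + z  -- replace 1 occurrence(s) of x with (6 + z)
  => ( 6 + z ) >= 12
stmt 4: x := x + 3  -- replace 0 occurrence(s) of x with (x + 3)
  => ( 6 + z ) >= 12
stmt 3: y := z - z  -- replace 0 occurrence(s) of y with (z - z)
  => ( 6 + z ) >= 12
stmt 2: x := y - y  -- replace 0 occurrence(s) of x with (y - y)
  => ( 6 + z ) >= 12
stmt 1: z := z * x  -- replace 1 occurrence(s) of z with (z * x)
  => ( 6 + ( z * x ) ) >= 12

Answer: ( 6 + ( z * x ) ) >= 12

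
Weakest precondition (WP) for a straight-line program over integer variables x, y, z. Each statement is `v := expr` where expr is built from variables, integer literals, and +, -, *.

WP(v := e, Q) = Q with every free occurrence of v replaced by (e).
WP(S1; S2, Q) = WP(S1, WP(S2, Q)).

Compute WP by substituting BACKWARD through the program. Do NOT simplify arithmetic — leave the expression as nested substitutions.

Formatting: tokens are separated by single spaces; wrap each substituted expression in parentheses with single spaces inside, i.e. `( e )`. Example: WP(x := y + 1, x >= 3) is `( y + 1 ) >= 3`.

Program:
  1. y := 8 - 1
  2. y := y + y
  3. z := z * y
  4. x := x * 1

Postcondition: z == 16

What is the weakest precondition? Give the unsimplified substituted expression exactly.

Answer: ( z * ( ( 8 - 1 ) + ( 8 - 1 ) ) ) == 16

Derivation:
post: z == 16
stmt 4: x := x * 1  -- replace 0 occurrence(s) of x with (x * 1)
  => z == 16
stmt 3: z := z * y  -- replace 1 occurrence(s) of z with (z * y)
  => ( z * y ) == 16
stmt 2: y := y + y  -- replace 1 occurrence(s) of y with (y + y)
  => ( z * ( y + y ) ) == 16
stmt 1: y := 8 - 1  -- replace 2 occurrence(s) of y with (8 - 1)
  => ( z * ( ( 8 - 1 ) + ( 8 - 1 ) ) ) == 16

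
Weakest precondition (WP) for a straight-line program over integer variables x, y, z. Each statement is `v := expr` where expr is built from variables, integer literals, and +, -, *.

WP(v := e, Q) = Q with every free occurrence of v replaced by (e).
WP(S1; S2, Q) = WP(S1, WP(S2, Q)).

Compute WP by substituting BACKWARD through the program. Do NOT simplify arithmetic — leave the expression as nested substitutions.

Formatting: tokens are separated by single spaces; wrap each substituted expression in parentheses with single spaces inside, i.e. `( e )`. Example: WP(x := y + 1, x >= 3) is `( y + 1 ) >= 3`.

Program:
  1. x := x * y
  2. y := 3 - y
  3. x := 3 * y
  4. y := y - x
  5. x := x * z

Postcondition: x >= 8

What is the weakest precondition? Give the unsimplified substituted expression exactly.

Answer: ( ( 3 * ( 3 - y ) ) * z ) >= 8

Derivation:
post: x >= 8
stmt 5: x := x * z  -- replace 1 occurrence(s) of x with (x * z)
  => ( x * z ) >= 8
stmt 4: y := y - x  -- replace 0 occurrence(s) of y with (y - x)
  => ( x * z ) >= 8
stmt 3: x := 3 * y  -- replace 1 occurrence(s) of x with (3 * y)
  => ( ( 3 * y ) * z ) >= 8
stmt 2: y := 3 - y  -- replace 1 occurrence(s) of y with (3 - y)
  => ( ( 3 * ( 3 - y ) ) * z ) >= 8
stmt 1: x := x * y  -- replace 0 occurrence(s) of x with (x * y)
  => ( ( 3 * ( 3 - y ) ) * z ) >= 8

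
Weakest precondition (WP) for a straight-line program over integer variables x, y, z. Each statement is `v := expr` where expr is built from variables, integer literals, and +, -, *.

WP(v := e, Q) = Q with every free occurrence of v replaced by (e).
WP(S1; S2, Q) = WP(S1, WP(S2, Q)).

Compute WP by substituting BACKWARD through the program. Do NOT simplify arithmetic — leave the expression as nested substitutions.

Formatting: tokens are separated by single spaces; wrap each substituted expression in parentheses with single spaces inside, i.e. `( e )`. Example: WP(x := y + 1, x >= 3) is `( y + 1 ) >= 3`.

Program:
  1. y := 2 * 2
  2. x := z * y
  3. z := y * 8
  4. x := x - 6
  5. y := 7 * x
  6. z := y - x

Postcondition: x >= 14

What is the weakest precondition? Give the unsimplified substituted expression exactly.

post: x >= 14
stmt 6: z := y - x  -- replace 0 occurrence(s) of z with (y - x)
  => x >= 14
stmt 5: y := 7 * x  -- replace 0 occurrence(s) of y with (7 * x)
  => x >= 14
stmt 4: x := x - 6  -- replace 1 occurrence(s) of x with (x - 6)
  => ( x - 6 ) >= 14
stmt 3: z := y * 8  -- replace 0 occurrence(s) of z with (y * 8)
  => ( x - 6 ) >= 14
stmt 2: x := z * y  -- replace 1 occurrence(s) of x with (z * y)
  => ( ( z * y ) - 6 ) >= 14
stmt 1: y := 2 * 2  -- replace 1 occurrence(s) of y with (2 * 2)
  => ( ( z * ( 2 * 2 ) ) - 6 ) >= 14

Answer: ( ( z * ( 2 * 2 ) ) - 6 ) >= 14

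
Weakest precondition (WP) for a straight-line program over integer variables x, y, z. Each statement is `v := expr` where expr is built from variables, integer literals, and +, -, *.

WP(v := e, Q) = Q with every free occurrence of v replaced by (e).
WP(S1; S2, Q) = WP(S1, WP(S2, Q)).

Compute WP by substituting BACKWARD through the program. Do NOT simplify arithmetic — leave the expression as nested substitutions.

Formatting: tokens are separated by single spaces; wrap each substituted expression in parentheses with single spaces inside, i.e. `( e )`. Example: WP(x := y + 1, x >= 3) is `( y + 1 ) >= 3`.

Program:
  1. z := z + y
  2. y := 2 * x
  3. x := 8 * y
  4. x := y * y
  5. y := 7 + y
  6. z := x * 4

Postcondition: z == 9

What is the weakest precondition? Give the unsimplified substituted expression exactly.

Answer: ( ( ( 2 * x ) * ( 2 * x ) ) * 4 ) == 9

Derivation:
post: z == 9
stmt 6: z := x * 4  -- replace 1 occurrence(s) of z with (x * 4)
  => ( x * 4 ) == 9
stmt 5: y := 7 + y  -- replace 0 occurrence(s) of y with (7 + y)
  => ( x * 4 ) == 9
stmt 4: x := y * y  -- replace 1 occurrence(s) of x with (y * y)
  => ( ( y * y ) * 4 ) == 9
stmt 3: x := 8 * y  -- replace 0 occurrence(s) of x with (8 * y)
  => ( ( y * y ) * 4 ) == 9
stmt 2: y := 2 * x  -- replace 2 occurrence(s) of y with (2 * x)
  => ( ( ( 2 * x ) * ( 2 * x ) ) * 4 ) == 9
stmt 1: z := z + y  -- replace 0 occurrence(s) of z with (z + y)
  => ( ( ( 2 * x ) * ( 2 * x ) ) * 4 ) == 9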